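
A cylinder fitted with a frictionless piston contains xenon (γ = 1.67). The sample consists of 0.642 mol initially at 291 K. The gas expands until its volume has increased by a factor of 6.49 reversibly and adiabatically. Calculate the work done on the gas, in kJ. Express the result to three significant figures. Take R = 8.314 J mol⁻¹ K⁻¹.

W ≈ -1.66 kJ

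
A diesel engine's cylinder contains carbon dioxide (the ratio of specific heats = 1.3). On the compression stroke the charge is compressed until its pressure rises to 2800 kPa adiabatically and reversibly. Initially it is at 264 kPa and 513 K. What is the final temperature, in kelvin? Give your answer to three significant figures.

Adiabatic: T₂/T₁ = (P₂/P₁)^((γ−1)/γ).
T₂ = 513 × (2800/264)^(0.231) = 884.7 K.

T₂ ≈ 885 K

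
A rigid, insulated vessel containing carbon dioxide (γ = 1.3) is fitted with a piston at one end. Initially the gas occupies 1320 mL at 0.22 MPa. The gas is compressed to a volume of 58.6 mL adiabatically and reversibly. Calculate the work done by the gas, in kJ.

W ≈ -1.50 kJ

P₂ = P₁(V₁/V₂)^γ = 0.22×(1320/58.6)^(1.3) = 12.62 MPa.
For a reversible adiabat, W_by_gas = (P₁V₁ − P₂V₂)/(γ−1).
W_by = (220000×0.00132 − 1.262×10^7×5.86×10^-5) / (0.3) = -1496 J.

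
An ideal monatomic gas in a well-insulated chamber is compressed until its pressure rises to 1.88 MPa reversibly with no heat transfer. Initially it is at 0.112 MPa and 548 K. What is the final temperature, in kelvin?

T₂ ≈ 1690 K

Adiabatic: T₂/T₁ = (P₂/P₁)^((γ−1)/γ).
For a monatomic ideal gas γ = 5/3, so (γ−1)/γ = 2/5.
T₂ = 548 × (1.88/0.112)^(2/5) = 1693 K.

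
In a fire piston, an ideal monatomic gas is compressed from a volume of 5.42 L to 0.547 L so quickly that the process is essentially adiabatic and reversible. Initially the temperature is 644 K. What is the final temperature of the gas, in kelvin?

T₂ ≈ 2970 K

For a reversible adiabat TV^(γ−1) is constant, so T₂ = T₁ (V₁/V₂)^(γ−1).
For a monatomic ideal gas γ = 5/3, so γ−1 = 2/3.
T₂ = 644 × (5.42/0.547)^(2/3) = 2971 K.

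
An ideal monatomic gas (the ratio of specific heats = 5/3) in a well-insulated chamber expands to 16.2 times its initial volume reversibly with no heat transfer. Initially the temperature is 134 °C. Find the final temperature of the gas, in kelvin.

T₂ ≈ 63.6 K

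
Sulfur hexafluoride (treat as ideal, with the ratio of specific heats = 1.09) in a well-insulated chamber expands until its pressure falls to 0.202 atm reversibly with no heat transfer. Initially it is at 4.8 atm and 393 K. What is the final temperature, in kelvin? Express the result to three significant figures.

T₂ ≈ 303 K

Adiabatic: T₂/T₁ = (P₂/P₁)^((γ−1)/γ).
T₂ = 393 × (0.202/4.8)^(0.0826) = 302.5 K.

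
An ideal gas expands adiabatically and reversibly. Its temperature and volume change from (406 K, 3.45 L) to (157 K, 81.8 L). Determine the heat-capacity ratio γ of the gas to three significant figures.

γ ≈ 1.30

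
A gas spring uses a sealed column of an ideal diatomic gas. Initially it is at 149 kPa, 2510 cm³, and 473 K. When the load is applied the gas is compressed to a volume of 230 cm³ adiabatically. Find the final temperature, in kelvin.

Adiabatic: T₁V₁^(γ−1) = T₂V₂^(γ−1) ⇒ T₂ = T₁ (V₁/V₂)^(γ−1).
γ = 7/5 for a diatomic ideal gas.
T₂ = 473 × (2510/230)^(2/5) = 1230 K.

T₂ ≈ 1230 K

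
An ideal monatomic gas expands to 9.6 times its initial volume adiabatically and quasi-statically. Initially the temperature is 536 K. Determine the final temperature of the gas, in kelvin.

For a reversible adiabat TV^(γ−1) is constant, so T₂ = T₁ (V₁/V₂)^(γ−1).
For a monatomic ideal gas γ = 5/3, so γ−1 = 2/3.
T₂ = 536 × (1/9.6)^(2/3) = 118.7 K.

T₂ ≈ 119 K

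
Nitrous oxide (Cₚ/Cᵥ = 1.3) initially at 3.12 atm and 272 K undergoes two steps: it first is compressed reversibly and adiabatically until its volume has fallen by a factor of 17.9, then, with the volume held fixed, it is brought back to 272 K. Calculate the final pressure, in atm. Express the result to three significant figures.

P₃ ≈ 55.8 atm

Adiabatic step (PV^γ = const): P₂ = 3.12×17.9^(1.3) = 132.7 atm; T₂ = 272×17.9^(0.3) = 646.3 K.
Isochoric: P₃ = P₂(T₃/T₂) = 132.7 × (272/646.3) = 55.85 atm.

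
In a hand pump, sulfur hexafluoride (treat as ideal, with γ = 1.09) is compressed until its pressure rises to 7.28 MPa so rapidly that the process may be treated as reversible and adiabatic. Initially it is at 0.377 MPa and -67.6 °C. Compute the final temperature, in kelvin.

T₂ ≈ 262 K

Adiabatic: T₂/T₁ = (P₂/P₁)^((γ−1)/γ).
T₁ = -67.6 °C = 205.5 K.
T₂ = 205.5 × (7.28/0.377)^(0.0826) = 262.5 K.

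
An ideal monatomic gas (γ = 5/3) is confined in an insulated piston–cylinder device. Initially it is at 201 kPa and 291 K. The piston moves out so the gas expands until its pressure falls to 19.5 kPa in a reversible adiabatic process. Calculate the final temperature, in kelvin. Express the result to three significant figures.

T₂ ≈ 114 K

Along an adiabat T P^((1−γ)/γ) is constant, so T₂ = T₁ (P₂/P₁)^((γ−1)/γ).
T₂ = 291 × (19.5/201)^(2/5) = 114.5 K.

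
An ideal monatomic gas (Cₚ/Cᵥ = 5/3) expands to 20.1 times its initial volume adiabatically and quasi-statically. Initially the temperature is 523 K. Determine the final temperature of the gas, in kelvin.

T₂ ≈ 70.7 K

For a reversible adiabat TV^(γ−1) is constant, so T₂ = T₁ (V₁/V₂)^(γ−1).
T₂ = 523 × (1/20.1)^(2/3) = 70.75 K.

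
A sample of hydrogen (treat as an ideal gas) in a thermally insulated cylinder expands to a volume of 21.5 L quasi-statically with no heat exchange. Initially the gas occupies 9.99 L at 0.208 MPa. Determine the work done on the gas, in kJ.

γ = 7/5 for a diatomic ideal gas.
P₂ = P₁(V₁/V₂)^γ = 0.208×(9.99/21.5)^(7/5) = 0.07113 MPa.
For a reversible adiabat, W_by_gas = (P₁V₁ − P₂V₂)/(γ−1).
W_by = (208000×0.00999 − 71130×0.0215) / (2/5) = 1372 J.
W_on_gas = −W_by = -1372 J.

W ≈ -1.37 kJ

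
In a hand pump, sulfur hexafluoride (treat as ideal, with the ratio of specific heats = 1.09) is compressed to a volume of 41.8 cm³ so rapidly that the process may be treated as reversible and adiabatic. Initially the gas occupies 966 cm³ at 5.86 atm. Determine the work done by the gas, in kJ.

W ≈ -2.08 kJ

P₂ = P₁(V₁/V₂)^γ = 5.86×(966/41.8)^(1.09) = 179.7 atm.
For a reversible adiabat, W_by_gas = (P₁V₁ − P₂V₂)/(γ−1).
W_by = (593800×0.000966 − 1.82×10^7×4.18×10^-5) / (0.09) = -2081 J.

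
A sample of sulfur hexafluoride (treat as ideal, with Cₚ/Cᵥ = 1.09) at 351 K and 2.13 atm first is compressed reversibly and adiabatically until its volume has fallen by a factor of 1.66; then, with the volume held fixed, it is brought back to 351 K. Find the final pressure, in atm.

P₃ ≈ 3.54 atm

Adiabatic step (PV^γ = const): P₂ = 2.13×1.66^(1.09) = 3.701 atm; T₂ = 351×1.66^(0.09) = 367.4 K.
Isochoric: P₃ = P₂(T₃/T₂) = 3.701 × (351/367.4) = 3.536 atm.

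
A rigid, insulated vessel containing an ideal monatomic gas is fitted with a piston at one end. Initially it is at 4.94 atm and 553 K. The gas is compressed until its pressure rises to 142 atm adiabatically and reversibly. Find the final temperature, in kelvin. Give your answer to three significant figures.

T₂ ≈ 2120 K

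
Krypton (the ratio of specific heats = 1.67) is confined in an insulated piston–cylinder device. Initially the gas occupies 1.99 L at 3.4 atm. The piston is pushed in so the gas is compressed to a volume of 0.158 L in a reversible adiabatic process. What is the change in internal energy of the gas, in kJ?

ΔU ≈ 4.56 kJ

P₂ = P₁(V₁/V₂)^γ = 3.4×(1.99/0.158)^(1.67) = 233.8 atm.
For a reversible adiabat, W_by_gas = (P₁V₁ − P₂V₂)/(γ−1).
W_by = (344500×0.00199 − 2.369×10^7×0.000158) / (0.67) = -4563 J.
Q = 0 ⇒ ΔU = −W_by = 4563 J.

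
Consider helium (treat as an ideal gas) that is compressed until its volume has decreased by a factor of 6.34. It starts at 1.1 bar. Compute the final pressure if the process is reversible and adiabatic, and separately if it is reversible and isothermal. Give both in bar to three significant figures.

For a monatomic ideal gas γ = 5/3.
Isothermal: P₂ = P₁(V₁/V₂) = 1.1×6.34 = 6.974 bar.
Adiabatic: P₂ = P₁(V₁/V₂)^γ = 1.1×6.34^(5/3) = 23.89 bar.

adiabatic: 23.9 bar; isothermal: 6.97 bar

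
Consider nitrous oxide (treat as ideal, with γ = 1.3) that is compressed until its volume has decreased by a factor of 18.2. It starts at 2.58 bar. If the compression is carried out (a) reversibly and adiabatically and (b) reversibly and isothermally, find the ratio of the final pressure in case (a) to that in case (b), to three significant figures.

P_adiabatic / P_isothermal ≈ 2.39

Isothermal: P_b = P₁(V₁/V₂) = 2.58×18.2.
Adiabatic: P_a = P₁(V₁/V₂)^γ = 2.58×18.2^(1.3).
P_a/P_b = (V₁/V₂)^(γ−1) = 18.2^(0.3) = 2.388.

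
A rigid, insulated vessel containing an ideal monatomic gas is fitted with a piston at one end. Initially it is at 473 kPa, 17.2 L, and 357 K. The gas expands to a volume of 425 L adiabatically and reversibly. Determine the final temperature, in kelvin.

T₂ ≈ 42.1 K

For a reversible adiabat TV^(γ−1) is constant, so T₂ = T₁ (V₁/V₂)^(γ−1).
γ = 5/3 for a monatomic ideal gas.
T₂ = 357 × (17.2/425)^(2/3) = 42.08 K.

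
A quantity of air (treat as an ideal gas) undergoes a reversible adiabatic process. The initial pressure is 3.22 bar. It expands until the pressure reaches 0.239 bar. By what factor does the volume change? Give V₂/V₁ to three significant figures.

From PV^γ = const, V₂/V₁ = (P₁/P₂)^(1/γ).
For a diatomic ideal gas γ = 7/5.
V₂/V₁ = (3.22/0.239)^(5/7) = 6.408.

V₂/V₁ ≈ 6.41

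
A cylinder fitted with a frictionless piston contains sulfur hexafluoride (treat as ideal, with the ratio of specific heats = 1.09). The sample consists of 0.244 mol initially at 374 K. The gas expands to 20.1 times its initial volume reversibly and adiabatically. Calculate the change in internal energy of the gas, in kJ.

Adiabatic: T₁V₁^(γ−1) = T₂V₂^(γ−1) ⇒ T₂ = T₁ (V₁/V₂)^(γ−1).
T₂ = 374 × (1/20.1)^(0.09) = 285.5 K.
Q = 0, so ΔU = W_on_gas = nCᵥΔT with Cᵥ = R/(γ−1) = 92.38 J/(mol·K).
ΔU = 0.244 × 92.38 × (285.5 − 374) = -1995 J.

ΔU ≈ -2.00 kJ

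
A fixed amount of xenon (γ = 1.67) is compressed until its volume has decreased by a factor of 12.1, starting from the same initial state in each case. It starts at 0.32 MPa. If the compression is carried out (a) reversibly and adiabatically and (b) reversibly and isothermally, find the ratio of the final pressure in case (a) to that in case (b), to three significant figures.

Isothermal: P_b = P₁(V₁/V₂) = 0.32×12.1.
Adiabatic: P_a = P₁(V₁/V₂)^γ = 0.32×12.1^(1.67).
P_a/P_b = (V₁/V₂)^(γ−1) = 12.1^(0.67) = 5.315.

P_adiabatic / P_isothermal ≈ 5.31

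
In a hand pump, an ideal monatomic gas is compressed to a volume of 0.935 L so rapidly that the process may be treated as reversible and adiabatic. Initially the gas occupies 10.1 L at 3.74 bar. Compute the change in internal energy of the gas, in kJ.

γ = 5/3 for a monatomic ideal gas.
P₂ = P₁(V₁/V₂)^γ = 3.74×(10.1/0.935)^(5/3) = 197.4 bar.
For a reversible adiabat, W_by_gas = (P₁V₁ − P₂V₂)/(γ−1).
W_by = (374000×0.0101 − 1.974×10^7×0.000935) / (2/3) = -22020 J.
Q = 0 ⇒ ΔU = −W_by = 22020 J.

ΔU ≈ 22.0 kJ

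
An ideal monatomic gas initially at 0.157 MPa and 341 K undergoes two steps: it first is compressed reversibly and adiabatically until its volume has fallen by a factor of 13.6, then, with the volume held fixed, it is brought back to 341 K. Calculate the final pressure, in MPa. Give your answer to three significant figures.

P₃ ≈ 2.14 MPa

For a monatomic ideal gas γ = 5/3.
Adiabatic step (PV^γ = const): P₂ = 0.157×13.6^(5/3) = 12.17 MPa; T₂ = 341×13.6^(2/3) = 1943 K.
Isochoric: P₃ = P₂(T₃/T₂) = 12.17 × (341/1943) = 2.135 MPa.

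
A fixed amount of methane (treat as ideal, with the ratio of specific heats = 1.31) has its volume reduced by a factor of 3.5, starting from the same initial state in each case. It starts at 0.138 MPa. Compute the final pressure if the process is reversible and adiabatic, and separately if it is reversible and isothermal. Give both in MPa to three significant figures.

adiabatic: 0.712 MPa; isothermal: 0.483 MPa

Isothermal: P₂ = P₁(V₁/V₂) = 0.138×3.5 = 0.483 MPa.
Adiabatic: P₂ = P₁(V₁/V₂)^γ = 0.138×3.5^(1.31) = 0.7122 MPa.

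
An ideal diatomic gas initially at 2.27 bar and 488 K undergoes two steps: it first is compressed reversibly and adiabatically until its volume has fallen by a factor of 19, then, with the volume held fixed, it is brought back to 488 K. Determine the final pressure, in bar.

For a diatomic ideal gas γ = 7/5.
Adiabatic step (PV^γ = const): P₂ = 2.27×19^(7/5) = 140 bar; T₂ = 488×19^(2/5) = 1585 K.
Isochoric: P₃ = P₂(T₃/T₂) = 140 × (488/1585) = 43.13 bar.

P₃ ≈ 43.1 bar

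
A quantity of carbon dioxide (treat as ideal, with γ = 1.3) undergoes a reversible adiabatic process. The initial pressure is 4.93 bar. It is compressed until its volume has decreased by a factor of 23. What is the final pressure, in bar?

P₂ ≈ 290 bar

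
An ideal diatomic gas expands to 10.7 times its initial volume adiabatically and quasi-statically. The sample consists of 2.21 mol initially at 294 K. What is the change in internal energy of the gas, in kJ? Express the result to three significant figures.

ΔU ≈ -8.27 kJ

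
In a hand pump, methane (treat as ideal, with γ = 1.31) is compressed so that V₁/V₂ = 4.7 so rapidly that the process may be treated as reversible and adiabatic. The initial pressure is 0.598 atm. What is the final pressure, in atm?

P₂ ≈ 4.54 atm

Adiabatic: P₁V₁^γ = P₂V₂^γ ⇒ P₂ = P₁ (V₁/V₂)^γ.
P₂ = 0.598 × 4.7^(1.31) = 4.541 atm.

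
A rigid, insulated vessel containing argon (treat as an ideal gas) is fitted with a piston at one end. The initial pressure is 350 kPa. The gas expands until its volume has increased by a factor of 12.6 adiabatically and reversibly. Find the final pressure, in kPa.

P₂ ≈ 5.13 kPa

Since PV^γ is constant along a reversible adiabat, P₂ = P₁ (V₁/V₂)^γ.
For a monatomic ideal gas γ = 5/3.
P₂ = 350 × (1/12.6)^(5/3) = 5.13 kPa.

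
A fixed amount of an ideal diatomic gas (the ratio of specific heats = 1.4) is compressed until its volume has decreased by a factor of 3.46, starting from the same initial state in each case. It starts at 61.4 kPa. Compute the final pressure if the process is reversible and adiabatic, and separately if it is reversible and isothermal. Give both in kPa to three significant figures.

Isothermal: P₂ = P₁(V₁/V₂) = 61.4×3.46 = 212.4 kPa.
Adiabatic: P₂ = P₁(V₁/V₂)^γ = 61.4×3.46^(1.4) = 349 kPa.

adiabatic: 349 kPa; isothermal: 212 kPa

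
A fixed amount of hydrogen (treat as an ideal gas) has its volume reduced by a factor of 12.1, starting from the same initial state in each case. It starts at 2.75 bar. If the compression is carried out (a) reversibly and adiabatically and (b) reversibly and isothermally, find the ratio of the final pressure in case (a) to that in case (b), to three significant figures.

P_adiabatic / P_isothermal ≈ 2.71

For a diatomic ideal gas γ = 7/5.
Isothermal: P_b = P₁(V₁/V₂) = 2.75×12.1.
Adiabatic: P_a = P₁(V₁/V₂)^γ = 2.75×12.1^(7/5).
P_a/P_b = (V₁/V₂)^(γ−1) = 12.1^(2/5) = 2.711.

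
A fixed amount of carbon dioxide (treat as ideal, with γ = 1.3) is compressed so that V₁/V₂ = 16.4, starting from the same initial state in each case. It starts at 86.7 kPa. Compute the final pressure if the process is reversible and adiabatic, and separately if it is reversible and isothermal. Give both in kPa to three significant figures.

Isothermal: P₂ = P₁(V₁/V₂) = 86.7×16.4 = 1422 kPa.
Adiabatic: P₂ = P₁(V₁/V₂)^γ = 86.7×16.4^(1.3) = 3291 kPa.

adiabatic: 3290 kPa; isothermal: 1420 kPa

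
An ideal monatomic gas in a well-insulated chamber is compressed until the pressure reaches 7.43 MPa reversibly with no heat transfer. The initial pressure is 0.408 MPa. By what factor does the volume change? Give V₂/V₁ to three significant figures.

V₂/V₁ ≈ 0.175

From PV^γ = const, V₂/V₁ = (P₁/P₂)^(1/γ).
For a monatomic ideal gas γ = 5/3.
V₂/V₁ = (0.408/7.43)^(3/5) = 0.1753.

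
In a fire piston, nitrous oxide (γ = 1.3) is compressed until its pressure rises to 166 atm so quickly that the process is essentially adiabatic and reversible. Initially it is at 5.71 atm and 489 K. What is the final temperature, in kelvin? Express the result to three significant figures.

T₂ ≈ 1060 K

Along an adiabat T P^((1−γ)/γ) is constant, so T₂ = T₁ (P₂/P₁)^((γ−1)/γ).
T₂ = 489 × (166/5.71)^(0.231) = 1064 K.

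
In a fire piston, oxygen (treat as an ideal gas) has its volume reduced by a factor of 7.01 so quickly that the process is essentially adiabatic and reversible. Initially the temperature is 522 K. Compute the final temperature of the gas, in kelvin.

Adiabatic: T₁V₁^(γ−1) = T₂V₂^(γ−1) ⇒ T₂ = T₁ (V₁/V₂)^(γ−1).
For a diatomic ideal gas γ = 7/5, so γ−1 = 2/5.
T₂ = 522 × 7.01^(2/5) = 1138 K.

T₂ ≈ 1140 K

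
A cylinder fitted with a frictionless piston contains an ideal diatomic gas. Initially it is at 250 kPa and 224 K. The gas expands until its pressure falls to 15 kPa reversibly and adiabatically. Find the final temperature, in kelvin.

Adiabatic: T₂/T₁ = (P₂/P₁)^((γ−1)/γ).
For a diatomic ideal gas γ = 7/5, so (γ−1)/γ = 2/7.
T₂ = 224 × (15/250)^(2/7) = 100.3 K.

T₂ ≈ 100 K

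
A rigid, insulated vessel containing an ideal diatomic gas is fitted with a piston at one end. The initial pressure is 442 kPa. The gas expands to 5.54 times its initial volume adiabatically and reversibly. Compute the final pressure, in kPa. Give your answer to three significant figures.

P₂ ≈ 40.2 kPa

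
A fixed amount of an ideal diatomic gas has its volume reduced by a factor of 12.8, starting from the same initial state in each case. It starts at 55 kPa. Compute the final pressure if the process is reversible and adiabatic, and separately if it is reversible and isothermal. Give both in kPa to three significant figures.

adiabatic: 1950 kPa; isothermal: 704 kPa

For a diatomic ideal gas γ = 7/5.
Isothermal: P₂ = P₁(V₁/V₂) = 55×12.8 = 704 kPa.
Adiabatic: P₂ = P₁(V₁/V₂)^γ = 55×12.8^(7/5) = 1952 kPa.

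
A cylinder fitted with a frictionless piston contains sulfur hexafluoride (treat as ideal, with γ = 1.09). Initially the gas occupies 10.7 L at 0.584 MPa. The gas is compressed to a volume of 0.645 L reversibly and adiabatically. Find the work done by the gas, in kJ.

P₂ = P₁(V₁/V₂)^γ = 0.584×(10.7/0.645)^(1.09) = 12.47 MPa.
For a reversible adiabat, W_by_gas = (P₁V₁ − P₂V₂)/(γ−1).
W_by = (584000×0.0107 − 1.247×10^7×0.000645) / (0.09) = -19970 J.

W ≈ -20.0 kJ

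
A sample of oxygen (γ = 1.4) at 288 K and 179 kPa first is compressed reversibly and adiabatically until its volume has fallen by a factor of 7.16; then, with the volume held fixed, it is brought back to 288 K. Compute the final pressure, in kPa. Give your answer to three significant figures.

P₃ ≈ 1280 kPa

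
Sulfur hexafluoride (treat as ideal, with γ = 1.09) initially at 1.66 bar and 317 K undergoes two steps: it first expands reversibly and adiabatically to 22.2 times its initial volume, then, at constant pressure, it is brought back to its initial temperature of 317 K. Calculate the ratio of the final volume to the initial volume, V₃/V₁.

V₃/V₁ ≈ 29.3

Adiabatic step: V₂/V₁ = 22.2; T₂ = T₁·(1/22.2)^(0.09) = 239.8 K.
Isobaric step: V₃/V₂ = T₃/T₂ = 317/239.8.
V₃/V₁ = (V₂/V₁)(V₃/V₂) = 22.2 × (317/239.8) = 29.34.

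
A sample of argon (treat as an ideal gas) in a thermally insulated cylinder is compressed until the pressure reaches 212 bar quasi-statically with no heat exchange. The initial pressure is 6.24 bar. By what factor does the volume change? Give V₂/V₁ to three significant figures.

From PV^γ = const, V₂/V₁ = (P₁/P₂)^(1/γ).
For a monatomic ideal gas γ = 5/3.
V₂/V₁ = (6.24/212)^(3/5) = 0.1206.

V₂/V₁ ≈ 0.121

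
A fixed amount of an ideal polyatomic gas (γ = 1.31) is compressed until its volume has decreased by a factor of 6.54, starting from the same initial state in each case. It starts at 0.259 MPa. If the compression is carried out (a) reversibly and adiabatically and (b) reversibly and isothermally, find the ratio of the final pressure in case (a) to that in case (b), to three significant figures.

Isothermal: P_b = P₁(V₁/V₂) = 0.259×6.54.
Adiabatic: P_a = P₁(V₁/V₂)^γ = 0.259×6.54^(1.31).
P_a/P_b = (V₁/V₂)^(γ−1) = 6.54^(0.31) = 1.79.

P_adiabatic / P_isothermal ≈ 1.79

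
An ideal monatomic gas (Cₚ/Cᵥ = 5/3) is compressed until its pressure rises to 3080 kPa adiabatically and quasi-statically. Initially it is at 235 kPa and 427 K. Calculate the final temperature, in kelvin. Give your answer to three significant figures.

Along an adiabat T P^((1−γ)/γ) is constant, so T₂ = T₁ (P₂/P₁)^((γ−1)/γ).
T₂ = 427 × (3080/235)^(2/5) = 1195 K.

T₂ ≈ 1200 K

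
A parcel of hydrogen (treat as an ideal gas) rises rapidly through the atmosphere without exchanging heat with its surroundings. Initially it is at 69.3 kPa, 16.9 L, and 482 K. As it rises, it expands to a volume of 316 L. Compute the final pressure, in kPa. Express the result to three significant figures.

P₂ ≈ 1.15 kPa

Since PV^γ is constant along a reversible adiabat, P₂ = P₁ (V₁/V₂)^γ.
γ = 7/5 for a diatomic ideal gas.
P₂ = 69.3 × (16.9/316)^(7/5) = 1.149 kPa.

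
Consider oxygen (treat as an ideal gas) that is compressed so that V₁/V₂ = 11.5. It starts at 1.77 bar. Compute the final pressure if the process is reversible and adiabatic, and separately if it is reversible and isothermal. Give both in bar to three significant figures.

adiabatic: 54.1 bar; isothermal: 20.4 bar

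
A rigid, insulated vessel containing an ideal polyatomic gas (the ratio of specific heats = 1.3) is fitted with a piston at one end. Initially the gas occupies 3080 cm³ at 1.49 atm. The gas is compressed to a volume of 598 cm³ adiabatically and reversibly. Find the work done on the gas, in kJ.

P₂ = P₁(V₁/V₂)^γ = 1.49×(3080/598)^(1.3) = 12.55 atm.
For a reversible adiabat, W_by_gas = (P₁V₁ − P₂V₂)/(γ−1).
W_by = (151000×0.00308 − 1.271×10^6×0.000598) / (0.3) = -984.5 J.
W_on_gas = −W_by = 984.5 J.

W ≈ 0.984 kJ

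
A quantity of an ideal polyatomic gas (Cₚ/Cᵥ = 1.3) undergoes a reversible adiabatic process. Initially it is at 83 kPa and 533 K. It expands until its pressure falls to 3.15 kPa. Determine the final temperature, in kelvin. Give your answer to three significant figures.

Along an adiabat T P^((1−γ)/γ) is constant, so T₂ = T₁ (P₂/P₁)^((γ−1)/γ).
T₂ = 533 × (3.15/83)^(0.231) = 250.5 K.

T₂ ≈ 251 K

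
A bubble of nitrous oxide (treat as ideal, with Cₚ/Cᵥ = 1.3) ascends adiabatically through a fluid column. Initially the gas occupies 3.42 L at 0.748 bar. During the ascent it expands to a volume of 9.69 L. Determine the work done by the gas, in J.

W ≈ 229 J

P₂ = P₁(V₁/V₂)^γ = 0.748×(3.42/9.69)^(1.3) = 0.1932 bar.
For a reversible adiabat, W_by_gas = (P₁V₁ − P₂V₂)/(γ−1).
W_by = (74800×0.00342 − 19320×0.00969) / (0.3) = 228.8 J.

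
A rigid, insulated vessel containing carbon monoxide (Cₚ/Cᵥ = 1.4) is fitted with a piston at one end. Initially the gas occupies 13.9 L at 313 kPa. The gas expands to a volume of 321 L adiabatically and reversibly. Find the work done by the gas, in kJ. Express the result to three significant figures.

W ≈ 7.78 kJ

P₂ = P₁(V₁/V₂)^γ = 313×(13.9/321)^(1.4) = 3.861 kPa.
For a reversible adiabat, W_by_gas = (P₁V₁ − P₂V₂)/(γ−1).
W_by = (313000×0.0139 − 3861×0.321) / (0.4) = 7779 J.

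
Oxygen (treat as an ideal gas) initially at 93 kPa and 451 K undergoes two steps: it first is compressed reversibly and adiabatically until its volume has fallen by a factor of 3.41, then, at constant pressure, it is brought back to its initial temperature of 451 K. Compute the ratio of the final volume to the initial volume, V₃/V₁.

For a diatomic ideal gas γ = 7/5.
Adiabatic step: V₂/V₁ = 0.2933; T₂ = T₁·3.41^(2/5) = 736.7 K.
Isobaric step: V₃/V₂ = T₃/T₂ = 451/736.7.
V₃/V₁ = (V₂/V₁)(V₃/V₂) = 0.2933 × (451/736.7) = 0.1795.

V₃/V₁ ≈ 0.180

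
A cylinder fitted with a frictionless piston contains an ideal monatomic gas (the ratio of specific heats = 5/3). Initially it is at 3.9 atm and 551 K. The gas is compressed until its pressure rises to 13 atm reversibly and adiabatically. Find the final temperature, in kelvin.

Adiabatic: T₂/T₁ = (P₂/P₁)^((γ−1)/γ).
T₂ = 551 × (13/3.9)^(2/5) = 891.9 K.

T₂ ≈ 892 K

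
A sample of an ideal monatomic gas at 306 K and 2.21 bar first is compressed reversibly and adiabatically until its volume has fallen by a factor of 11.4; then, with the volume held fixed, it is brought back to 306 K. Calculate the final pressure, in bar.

For a monatomic ideal gas γ = 5/3.
Adiabatic step (PV^γ = const): P₂ = 2.21×11.4^(5/3) = 127.6 bar; T₂ = 306×11.4^(2/3) = 1550 K.
Isochoric: P₃ = P₂(T₃/T₂) = 127.6 × (306/1550) = 25.19 bar.

P₃ ≈ 25.2 bar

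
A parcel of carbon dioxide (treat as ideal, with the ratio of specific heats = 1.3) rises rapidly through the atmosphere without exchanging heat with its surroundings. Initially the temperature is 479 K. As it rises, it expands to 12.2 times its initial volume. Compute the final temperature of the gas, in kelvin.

T₂ ≈ 226 K

For a reversible adiabat TV^(γ−1) is constant, so T₂ = T₁ (V₁/V₂)^(γ−1).
T₂ = 479 × (1/12.2)^(0.3) = 226.2 K.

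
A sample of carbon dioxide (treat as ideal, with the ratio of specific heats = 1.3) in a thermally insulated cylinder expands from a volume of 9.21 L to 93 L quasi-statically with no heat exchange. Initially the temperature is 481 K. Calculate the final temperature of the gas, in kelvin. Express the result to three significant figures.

Adiabatic: T₁V₁^(γ−1) = T₂V₂^(γ−1) ⇒ T₂ = T₁ (V₁/V₂)^(γ−1).
T₂ = 481 × (9.21/93)^(0.3) = 240.4 K.

T₂ ≈ 240 K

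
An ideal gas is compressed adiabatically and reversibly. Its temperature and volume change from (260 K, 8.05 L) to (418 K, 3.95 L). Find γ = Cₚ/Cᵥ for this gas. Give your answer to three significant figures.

TV^(γ−1) = const ⇒ γ − 1 = ln(T₂/T₁) / ln(V₁/V₂).
γ = 1 + ln(418/260) / ln(8.05/3.95) = 1.667.

γ ≈ 1.67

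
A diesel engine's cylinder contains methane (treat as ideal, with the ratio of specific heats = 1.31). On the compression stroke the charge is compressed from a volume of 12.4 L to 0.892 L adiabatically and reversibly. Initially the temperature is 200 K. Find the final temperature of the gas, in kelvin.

T₂ ≈ 452 K

For a reversible adiabat TV^(γ−1) is constant, so T₂ = T₁ (V₁/V₂)^(γ−1).
T₂ = 200 × (12.4/0.892)^(0.31) = 452.2 K.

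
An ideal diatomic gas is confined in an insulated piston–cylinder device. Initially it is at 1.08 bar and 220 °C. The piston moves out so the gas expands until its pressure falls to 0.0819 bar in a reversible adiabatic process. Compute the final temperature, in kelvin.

T₂ ≈ 236 K

Adiabatic: T₂/T₁ = (P₂/P₁)^((γ−1)/γ).
For a diatomic ideal gas γ = 7/5, so (γ−1)/γ = 2/7.
T₁ = 220 °C = 493.1 K.
T₂ = 493.1 × (0.0819/1.08)^(2/7) = 236 K.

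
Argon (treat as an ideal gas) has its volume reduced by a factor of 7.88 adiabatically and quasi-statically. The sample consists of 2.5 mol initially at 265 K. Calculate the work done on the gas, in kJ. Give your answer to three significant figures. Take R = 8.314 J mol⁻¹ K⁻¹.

Adiabatic: T₁V₁^(γ−1) = T₂V₂^(γ−1) ⇒ T₂ = T₁ (V₁/V₂)^(γ−1).
γ = 5/3 for a monatomic ideal gas, so γ−1 = 2/3.
T₂ = 265 × 7.88^(2/3) = 1049 K.
Q = 0, so ΔU = W_on_gas = nCᵥΔT with Cᵥ = R/(γ−1) = 12.47 J/(mol·K).
ΔU = 2.5 × 12.47 × (1049 − 265) = 24450 J.

W ≈ 24.5 kJ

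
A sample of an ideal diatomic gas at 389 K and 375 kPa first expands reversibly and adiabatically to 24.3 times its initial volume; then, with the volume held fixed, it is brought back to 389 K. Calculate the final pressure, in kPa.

For a diatomic ideal gas γ = 7/5.
Adiabatic step (PV^γ = const): P₂ = 375×(1/24.3)^(7/5) = 4.307 kPa; T₂ = 389×(1/24.3)^(2/5) = 108.6 K.
Isochoric: P₃ = P₂(T₃/T₂) = 4.307 × (389/108.6) = 15.43 kPa.

P₃ ≈ 15.4 kPa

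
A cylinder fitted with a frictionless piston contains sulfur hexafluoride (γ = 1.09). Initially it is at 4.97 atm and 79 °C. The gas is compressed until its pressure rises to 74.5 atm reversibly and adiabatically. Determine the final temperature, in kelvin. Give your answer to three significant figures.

T₂ ≈ 440 K

Adiabatic: T₂/T₁ = (P₂/P₁)^((γ−1)/γ).
T₁ = 79 °C = 352.1 K.
T₂ = 352.1 × (74.5/4.97)^(0.0826) = 440.4 K.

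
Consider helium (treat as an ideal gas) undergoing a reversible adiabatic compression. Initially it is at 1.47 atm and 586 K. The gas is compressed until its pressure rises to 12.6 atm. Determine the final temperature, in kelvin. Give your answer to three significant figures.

T₂ ≈ 1380 K

Along an adiabat T P^((1−γ)/γ) is constant, so T₂ = T₁ (P₂/P₁)^((γ−1)/γ).
For a monatomic ideal gas γ = 5/3, so (γ−1)/γ = 2/5.
T₂ = 586 × (12.6/1.47)^(2/5) = 1384 K.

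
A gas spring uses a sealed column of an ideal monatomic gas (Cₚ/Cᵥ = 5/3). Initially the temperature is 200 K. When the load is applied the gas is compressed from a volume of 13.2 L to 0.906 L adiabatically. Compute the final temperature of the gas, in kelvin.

T₂ ≈ 1190 K

For a reversible adiabat TV^(γ−1) is constant, so T₂ = T₁ (V₁/V₂)^(γ−1).
T₂ = 200 × (13.2/0.906)^(2/3) = 1193 K.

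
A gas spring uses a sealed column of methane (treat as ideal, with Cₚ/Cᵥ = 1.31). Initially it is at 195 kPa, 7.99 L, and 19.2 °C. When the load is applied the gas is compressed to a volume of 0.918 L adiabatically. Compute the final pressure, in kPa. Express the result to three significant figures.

Adiabatic: P₁V₁^γ = P₂V₂^γ ⇒ P₂ = P₁ (V₁/V₂)^γ.
P₂ = 195 × (7.99/0.918)^(1.31) = 3319 kPa.

P₂ ≈ 3320 kPa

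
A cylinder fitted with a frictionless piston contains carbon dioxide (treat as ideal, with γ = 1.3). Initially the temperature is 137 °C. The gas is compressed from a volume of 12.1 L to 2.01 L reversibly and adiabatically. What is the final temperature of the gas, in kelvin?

T₂ ≈ 703 K

For a reversible adiabat TV^(γ−1) is constant, so T₂ = T₁ (V₁/V₂)^(γ−1).
T₁ = 137 °C = 410.1 K.
T₂ = 410.1 × (12.1/2.01)^(0.3) = 702.8 K.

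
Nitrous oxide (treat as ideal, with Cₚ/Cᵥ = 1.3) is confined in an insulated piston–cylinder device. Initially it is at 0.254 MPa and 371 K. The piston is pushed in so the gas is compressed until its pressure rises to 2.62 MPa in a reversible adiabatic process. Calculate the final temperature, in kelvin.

T₂ ≈ 636 K

Along an adiabat T P^((1−γ)/γ) is constant, so T₂ = T₁ (P₂/P₁)^((γ−1)/γ).
T₂ = 371 × (2.62/0.254)^(0.231) = 635.7 K.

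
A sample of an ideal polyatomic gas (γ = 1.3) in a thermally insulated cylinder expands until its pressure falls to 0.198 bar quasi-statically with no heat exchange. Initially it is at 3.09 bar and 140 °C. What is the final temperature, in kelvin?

T₂ ≈ 219 K

Adiabatic: T₂/T₁ = (P₂/P₁)^((γ−1)/γ).
T₁ = 140 °C = 413.1 K.
T₂ = 413.1 × (0.198/3.09)^(0.231) = 219.1 K.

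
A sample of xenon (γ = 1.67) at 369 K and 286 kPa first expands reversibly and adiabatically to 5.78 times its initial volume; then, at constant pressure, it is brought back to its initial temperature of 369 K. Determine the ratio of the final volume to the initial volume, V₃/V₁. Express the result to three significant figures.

V₃/V₁ ≈ 18.7

Adiabatic step: V₂/V₁ = 5.78; T₂ = T₁·(1/5.78)^(0.67) = 113.9 K.
Isobaric step: V₃/V₂ = T₃/T₂ = 369/113.9.
V₃/V₁ = (V₂/V₁)(V₃/V₂) = 5.78 × (369/113.9) = 18.72.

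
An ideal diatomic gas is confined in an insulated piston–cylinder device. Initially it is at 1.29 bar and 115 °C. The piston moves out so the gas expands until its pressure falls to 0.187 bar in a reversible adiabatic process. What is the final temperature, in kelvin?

T₂ ≈ 224 K

Along an adiabat T P^((1−γ)/γ) is constant, so T₂ = T₁ (P₂/P₁)^((γ−1)/γ).
For a diatomic ideal gas γ = 7/5, so (γ−1)/γ = 2/7.
T₁ = 115 °C = 388.1 K.
T₂ = 388.1 × (0.187/1.29)^(2/7) = 223.5 K.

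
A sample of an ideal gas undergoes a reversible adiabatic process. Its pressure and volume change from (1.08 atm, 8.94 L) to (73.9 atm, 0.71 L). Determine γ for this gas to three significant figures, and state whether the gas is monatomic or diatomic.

PV^γ = const ⇒ γ = ln(P₂/P₁) / ln(V₁/V₂).
γ = ln(73.9/1.08) / ln(8.94/0.71) = 1.668.
γ ≈ 1.67 is close to 5/3, so the gas is monatomic.

γ ≈ 1.67; monatomic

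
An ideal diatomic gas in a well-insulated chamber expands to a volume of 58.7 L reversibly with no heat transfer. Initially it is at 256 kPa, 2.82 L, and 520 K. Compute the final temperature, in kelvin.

T₂ ≈ 154 K

Adiabatic: T₁V₁^(γ−1) = T₂V₂^(γ−1) ⇒ T₂ = T₁ (V₁/V₂)^(γ−1).
γ = 7/5 for a diatomic ideal gas.
T₂ = 520 × (2.82/58.7)^(2/5) = 154.4 K.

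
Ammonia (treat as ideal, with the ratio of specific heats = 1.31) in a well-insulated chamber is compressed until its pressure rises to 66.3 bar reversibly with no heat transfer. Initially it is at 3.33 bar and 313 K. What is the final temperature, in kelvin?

T₂ ≈ 635 K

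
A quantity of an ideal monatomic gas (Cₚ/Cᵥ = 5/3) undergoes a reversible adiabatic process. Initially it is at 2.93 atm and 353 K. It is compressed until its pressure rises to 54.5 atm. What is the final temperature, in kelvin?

Along an adiabat T P^((1−γ)/γ) is constant, so T₂ = T₁ (P₂/P₁)^((γ−1)/γ).
T₂ = 353 × (54.5/2.93)^(2/5) = 1137 K.

T₂ ≈ 1140 K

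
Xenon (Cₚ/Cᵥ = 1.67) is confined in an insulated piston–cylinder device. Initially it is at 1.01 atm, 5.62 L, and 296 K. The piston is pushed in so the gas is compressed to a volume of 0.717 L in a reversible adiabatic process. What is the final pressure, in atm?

Since PV^γ is constant along a reversible adiabat, P₂ = P₁ (V₁/V₂)^γ.
P₂ = 1.01 × (5.62/0.717)^(1.67) = 31.45 atm.

P₂ ≈ 31.5 atm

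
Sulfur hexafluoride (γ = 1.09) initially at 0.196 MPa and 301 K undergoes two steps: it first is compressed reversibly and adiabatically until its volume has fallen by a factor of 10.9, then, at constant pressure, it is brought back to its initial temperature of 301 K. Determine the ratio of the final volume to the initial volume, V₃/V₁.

V₃/V₁ ≈ 0.0740

Adiabatic step: V₂/V₁ = 0.09174; T₂ = T₁·10.9^(0.09) = 373.2 K.
Isobaric step: V₃/V₂ = T₃/T₂ = 301/373.2.
V₃/V₁ = (V₂/V₁)(V₃/V₂) = 0.09174 × (301/373.2) = 0.074.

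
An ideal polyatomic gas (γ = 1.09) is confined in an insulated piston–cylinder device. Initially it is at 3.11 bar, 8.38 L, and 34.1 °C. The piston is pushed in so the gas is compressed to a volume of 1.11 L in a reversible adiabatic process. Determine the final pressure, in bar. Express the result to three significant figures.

Adiabatic: P₁V₁^γ = P₂V₂^γ ⇒ P₂ = P₁ (V₁/V₂)^γ.
P₂ = 3.11 × (8.38/1.11)^(1.09) = 28.16 bar.

P₂ ≈ 28.2 bar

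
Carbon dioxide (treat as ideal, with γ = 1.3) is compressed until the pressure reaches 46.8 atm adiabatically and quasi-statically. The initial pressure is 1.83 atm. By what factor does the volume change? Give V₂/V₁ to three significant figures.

V₂/V₁ ≈ 0.0826

From PV^γ = const, V₂/V₁ = (P₁/P₂)^(1/γ).
V₂/V₁ = (1.83/46.8)^(0.769) = 0.08262.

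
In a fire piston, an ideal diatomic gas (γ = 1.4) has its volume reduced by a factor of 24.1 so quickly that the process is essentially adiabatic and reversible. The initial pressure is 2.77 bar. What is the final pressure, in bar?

Since PV^γ is constant along a reversible adiabat, P₂ = P₁ (V₁/V₂)^γ.
P₂ = 2.77 × 24.1^(1.4) = 238.4 bar.

P₂ ≈ 238 bar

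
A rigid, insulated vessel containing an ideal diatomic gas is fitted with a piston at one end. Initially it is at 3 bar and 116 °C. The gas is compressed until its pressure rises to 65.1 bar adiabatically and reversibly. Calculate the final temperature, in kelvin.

Adiabatic: T₂/T₁ = (P₂/P₁)^((γ−1)/γ).
For a diatomic ideal gas γ = 7/5, so (γ−1)/γ = 2/7.
T₁ = 116 °C = 389.1 K.
T₂ = 389.1 × (65.1/3)^(2/7) = 937.5 K.

T₂ ≈ 937 K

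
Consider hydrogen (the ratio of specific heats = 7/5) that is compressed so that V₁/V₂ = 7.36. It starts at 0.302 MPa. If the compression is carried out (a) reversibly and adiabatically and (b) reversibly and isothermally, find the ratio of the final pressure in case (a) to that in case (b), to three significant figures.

Isothermal: P_b = P₁(V₁/V₂) = 0.302×7.36.
Adiabatic: P_a = P₁(V₁/V₂)^γ = 0.302×7.36^(7/5).
P_a/P_b = (V₁/V₂)^(γ−1) = 7.36^(2/5) = 2.222.

P_adiabatic / P_isothermal ≈ 2.22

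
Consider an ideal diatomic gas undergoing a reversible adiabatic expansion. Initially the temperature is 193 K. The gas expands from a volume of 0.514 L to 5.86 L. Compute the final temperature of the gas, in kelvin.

Adiabatic: T₁V₁^(γ−1) = T₂V₂^(γ−1) ⇒ T₂ = T₁ (V₁/V₂)^(γ−1).
For a diatomic ideal gas γ = 7/5, so γ−1 = 2/5.
T₂ = 193 × (0.514/5.86)^(2/5) = 72.91 K.

T₂ ≈ 72.9 K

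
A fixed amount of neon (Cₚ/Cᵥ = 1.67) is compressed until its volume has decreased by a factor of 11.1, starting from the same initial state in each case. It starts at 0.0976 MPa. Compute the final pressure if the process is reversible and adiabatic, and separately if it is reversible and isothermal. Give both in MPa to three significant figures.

adiabatic: 5.43 MPa; isothermal: 1.08 MPa

Isothermal: P₂ = P₁(V₁/V₂) = 0.0976×11.1 = 1.083 MPa.
Adiabatic: P₂ = P₁(V₁/V₂)^γ = 0.0976×11.1^(1.67) = 5.434 MPa.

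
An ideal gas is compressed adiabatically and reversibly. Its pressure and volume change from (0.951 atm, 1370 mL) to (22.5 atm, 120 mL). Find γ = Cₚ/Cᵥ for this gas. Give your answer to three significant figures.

PV^γ = const ⇒ γ = ln(P₂/P₁) / ln(V₁/V₂).
γ = ln(22.5/0.951) / ln(1370/120) = 1.299.

γ ≈ 1.30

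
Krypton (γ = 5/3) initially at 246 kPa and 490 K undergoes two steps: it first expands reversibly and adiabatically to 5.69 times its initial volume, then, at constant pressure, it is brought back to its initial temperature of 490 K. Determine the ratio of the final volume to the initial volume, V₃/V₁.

Adiabatic step: V₂/V₁ = 5.69; T₂ = T₁·(1/5.69)^(2/3) = 153.7 K.
Isobaric step: V₃/V₂ = T₃/T₂ = 490/153.7.
V₃/V₁ = (V₂/V₁)(V₃/V₂) = 5.69 × (490/153.7) = 18.14.

V₃/V₁ ≈ 18.1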